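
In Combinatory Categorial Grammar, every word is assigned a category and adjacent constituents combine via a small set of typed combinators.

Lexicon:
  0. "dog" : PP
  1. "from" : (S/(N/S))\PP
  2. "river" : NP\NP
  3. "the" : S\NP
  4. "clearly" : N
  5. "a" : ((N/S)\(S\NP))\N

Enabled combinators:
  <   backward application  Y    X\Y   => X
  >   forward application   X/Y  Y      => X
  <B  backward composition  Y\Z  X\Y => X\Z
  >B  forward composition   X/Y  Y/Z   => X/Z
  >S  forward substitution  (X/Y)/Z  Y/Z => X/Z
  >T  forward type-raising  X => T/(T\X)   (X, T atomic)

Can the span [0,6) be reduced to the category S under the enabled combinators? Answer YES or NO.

YES

[0,6] S   >
  [0,2] S/(N/S)   <
    [0,1] "dog" : PP
    [1,2] "from" : (S/(N/S))\PP
  [2,6] N/S   <
    [2,4] S\NP   <B
      [2,3] "river" : NP\NP
      [3,4] "the" : S\NP
    [4,6] (N/S)\(S\NP)   <
      [4,5] "clearly" : N
      [5,6] "a" : ((N/S)\(S\NP))\N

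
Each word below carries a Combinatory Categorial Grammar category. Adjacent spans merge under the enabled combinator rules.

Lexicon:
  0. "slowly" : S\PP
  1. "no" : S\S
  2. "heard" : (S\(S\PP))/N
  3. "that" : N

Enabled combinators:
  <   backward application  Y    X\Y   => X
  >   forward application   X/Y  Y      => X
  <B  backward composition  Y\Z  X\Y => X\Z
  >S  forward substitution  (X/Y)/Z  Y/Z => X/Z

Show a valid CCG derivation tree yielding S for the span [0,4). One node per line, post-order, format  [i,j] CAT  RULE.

[0,4] S   <
  [0,2] S\PP   <B
    [0,1] "slowly" : S\PP
    [1,2] "no" : S\S
  [2,4] S\(S\PP)   >
    [2,3] "heard" : (S\(S\PP))/N
    [3,4] "that" : N

[0,1] S\PP  lex  "slowly"
[1,2] S\S  lex  "no"
[0,2] S\PP  <B  k=1
[2,3] (S\(S\PP))/N  lex  "heard"
[3,4] N  lex  "that"
[2,4] S\(S\PP)  >  k=3
[0,4] S  <  k=2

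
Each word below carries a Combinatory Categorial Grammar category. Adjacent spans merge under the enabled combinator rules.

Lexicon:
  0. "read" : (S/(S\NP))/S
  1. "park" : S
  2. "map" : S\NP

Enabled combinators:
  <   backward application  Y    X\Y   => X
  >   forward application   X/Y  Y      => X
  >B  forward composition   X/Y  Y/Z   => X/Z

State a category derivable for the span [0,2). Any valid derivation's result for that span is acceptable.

S/(S\NP)

[0,3] S   >
  [0,2] S/(S\NP)   >
    [0,1] "read" : (S/(S\NP))/S
    [1,2] "park" : S
  [2,3] "map" : S\NP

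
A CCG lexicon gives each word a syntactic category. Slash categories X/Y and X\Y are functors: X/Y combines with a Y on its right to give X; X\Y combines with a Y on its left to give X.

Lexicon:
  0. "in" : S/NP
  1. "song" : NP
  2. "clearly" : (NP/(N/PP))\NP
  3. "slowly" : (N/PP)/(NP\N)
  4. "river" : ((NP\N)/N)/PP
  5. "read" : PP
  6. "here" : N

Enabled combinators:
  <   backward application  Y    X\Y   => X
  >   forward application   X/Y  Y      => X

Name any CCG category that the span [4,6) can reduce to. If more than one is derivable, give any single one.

(NP\N)/N

[0,7] S   >
  [0,1] "in" : S/NP
  [1,7] NP   >
    [1,3] NP/(N/PP)   <
      [1,2] "song" : NP
      [2,3] "clearly" : (NP/(N/PP))\NP
    [3,7] N/PP   >
      [3,4] "slowly" : (N/PP)/(NP\N)
      [4,7] NP\N   >
        [4,6] (NP\N)/N   >
          [4,5] "river" : ((NP\N)/N)/PP
          [5,6] "read" : PP
        [6,7] "here" : N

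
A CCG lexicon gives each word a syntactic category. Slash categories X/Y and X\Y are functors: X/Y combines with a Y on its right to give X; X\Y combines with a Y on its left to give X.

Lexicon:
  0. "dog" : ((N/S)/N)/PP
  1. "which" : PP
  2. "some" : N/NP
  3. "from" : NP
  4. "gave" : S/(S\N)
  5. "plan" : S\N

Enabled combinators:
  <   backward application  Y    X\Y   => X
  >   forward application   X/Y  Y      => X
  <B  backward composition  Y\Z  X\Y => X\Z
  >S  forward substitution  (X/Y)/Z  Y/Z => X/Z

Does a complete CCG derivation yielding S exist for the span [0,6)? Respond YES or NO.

NO

((N/S)/N)/PP PP N/NP NP S/(S\N) S\N
CKY chart[0,6] = {N}; S ∉ chart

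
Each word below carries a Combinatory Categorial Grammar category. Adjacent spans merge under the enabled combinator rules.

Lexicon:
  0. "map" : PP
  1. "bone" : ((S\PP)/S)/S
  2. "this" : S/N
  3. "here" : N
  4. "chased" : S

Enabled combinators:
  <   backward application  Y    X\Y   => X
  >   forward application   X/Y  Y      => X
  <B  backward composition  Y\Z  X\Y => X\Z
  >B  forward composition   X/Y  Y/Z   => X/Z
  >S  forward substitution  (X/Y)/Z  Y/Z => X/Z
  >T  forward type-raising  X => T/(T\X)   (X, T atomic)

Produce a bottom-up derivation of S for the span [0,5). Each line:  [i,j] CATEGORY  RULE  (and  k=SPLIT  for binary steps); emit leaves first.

[0,1] PP  lex  "map"
[0,1] S/(S\PP)  >T
[1,2] ((S\PP)/S)/S  lex  "bone"
[2,3] S/N  lex  "this"
[3,4] N  lex  "here"
[2,4] S  >  k=3
[1,4] (S\PP)/S  >  k=2
[4,5] S  lex  "chased"
[1,5] S\PP  >  k=4
[0,5] S  >  k=1

[0,5] S   >
  [0,1] S/(S\PP)   >T
    [0,1] "map" : PP
  [1,5] S\PP   >
    [1,4] (S\PP)/S   >
      [1,2] "bone" : ((S\PP)/S)/S
      [2,4] S   >
        [2,3] "this" : S/N
        [3,4] "here" : N
    [4,5] "chased" : S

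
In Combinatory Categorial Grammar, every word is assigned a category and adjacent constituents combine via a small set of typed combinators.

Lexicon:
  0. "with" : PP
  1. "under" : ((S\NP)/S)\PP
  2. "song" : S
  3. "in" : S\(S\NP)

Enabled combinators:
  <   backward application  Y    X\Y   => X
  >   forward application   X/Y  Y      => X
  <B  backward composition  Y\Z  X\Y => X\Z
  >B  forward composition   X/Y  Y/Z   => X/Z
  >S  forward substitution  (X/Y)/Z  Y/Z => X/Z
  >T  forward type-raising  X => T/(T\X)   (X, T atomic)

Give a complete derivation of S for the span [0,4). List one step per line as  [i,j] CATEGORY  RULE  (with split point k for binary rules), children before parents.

[0,4] S   <
  [0,3] S\NP   >
    [0,2] (S\NP)/S   <
      [0,1] "with" : PP
      [1,2] "under" : ((S\NP)/S)\PP
    [2,3] "song" : S
  [3,4] "in" : S\(S\NP)

[0,1] PP  lex  "with"
[1,2] ((S\NP)/S)\PP  lex  "under"
[0,2] (S\NP)/S  <  k=1
[2,3] S  lex  "song"
[0,3] S\NP  >  k=2
[3,4] S\(S\NP)  lex  "in"
[0,4] S  <  k=3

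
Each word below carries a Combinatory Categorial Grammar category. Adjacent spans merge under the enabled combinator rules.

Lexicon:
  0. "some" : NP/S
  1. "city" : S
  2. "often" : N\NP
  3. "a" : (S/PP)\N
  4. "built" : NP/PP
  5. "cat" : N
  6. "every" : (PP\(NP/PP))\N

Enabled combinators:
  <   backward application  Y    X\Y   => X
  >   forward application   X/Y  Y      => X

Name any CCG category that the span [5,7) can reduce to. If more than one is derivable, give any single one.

[0,7] S   >
  [0,4] S/PP   <
    [0,3] N   <
      [0,2] NP   >
        [0,1] "some" : NP/S
        [1,2] "city" : S
      [2,3] "often" : N\NP
    [3,4] "a" : (S/PP)\N
  [4,7] PP   <
    [4,5] "built" : NP/PP
    [5,7] PP\(NP/PP)   <
      [5,6] "cat" : N
      [6,7] "every" : (PP\(NP/PP))\N

PP\(NP/PP)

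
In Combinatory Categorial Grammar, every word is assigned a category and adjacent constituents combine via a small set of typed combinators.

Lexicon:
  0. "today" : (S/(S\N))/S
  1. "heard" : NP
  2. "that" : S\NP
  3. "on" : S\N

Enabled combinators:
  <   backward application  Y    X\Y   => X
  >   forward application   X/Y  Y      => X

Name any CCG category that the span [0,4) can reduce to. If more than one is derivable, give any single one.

S

[0,4] S   >
  [0,3] S/(S\N)   >
    [0,1] "today" : (S/(S\N))/S
    [1,3] S   <
      [1,2] "heard" : NP
      [2,3] "that" : S\NP
  [3,4] "on" : S\N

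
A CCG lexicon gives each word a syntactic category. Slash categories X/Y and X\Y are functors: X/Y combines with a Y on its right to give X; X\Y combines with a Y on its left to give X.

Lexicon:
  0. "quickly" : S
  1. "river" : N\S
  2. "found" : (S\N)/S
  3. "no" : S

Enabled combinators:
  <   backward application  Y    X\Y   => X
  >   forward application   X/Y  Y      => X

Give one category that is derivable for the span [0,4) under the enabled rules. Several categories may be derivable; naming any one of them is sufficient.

[0,4] S   <
  [0,2] N   <
    [0,1] "quickly" : S
    [1,2] "river" : N\S
  [2,4] S\N   >
    [2,3] "found" : (S\N)/S
    [3,4] "no" : S

S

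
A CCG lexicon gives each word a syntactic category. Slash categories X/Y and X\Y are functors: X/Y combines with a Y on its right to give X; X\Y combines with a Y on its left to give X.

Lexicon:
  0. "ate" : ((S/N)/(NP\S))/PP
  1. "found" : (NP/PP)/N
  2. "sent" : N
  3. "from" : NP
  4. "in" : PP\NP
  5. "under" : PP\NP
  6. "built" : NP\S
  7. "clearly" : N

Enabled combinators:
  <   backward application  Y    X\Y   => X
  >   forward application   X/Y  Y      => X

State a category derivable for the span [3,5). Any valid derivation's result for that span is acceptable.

[0,8] S   >
  [0,7] S/N   >
    [0,6] (S/N)/(NP\S)   >
      [0,1] "ate" : ((S/N)/(NP\S))/PP
      [1,6] PP   <
        [1,5] NP   >
          [1,3] NP/PP   >
            [1,2] "found" : (NP/PP)/N
            [2,3] "sent" : N
          [3,5] PP   <
            [3,4] "from" : NP
            [4,5] "in" : PP\NP
        [5,6] "under" : PP\NP
    [6,7] "built" : NP\S
  [7,8] "clearly" : N

PP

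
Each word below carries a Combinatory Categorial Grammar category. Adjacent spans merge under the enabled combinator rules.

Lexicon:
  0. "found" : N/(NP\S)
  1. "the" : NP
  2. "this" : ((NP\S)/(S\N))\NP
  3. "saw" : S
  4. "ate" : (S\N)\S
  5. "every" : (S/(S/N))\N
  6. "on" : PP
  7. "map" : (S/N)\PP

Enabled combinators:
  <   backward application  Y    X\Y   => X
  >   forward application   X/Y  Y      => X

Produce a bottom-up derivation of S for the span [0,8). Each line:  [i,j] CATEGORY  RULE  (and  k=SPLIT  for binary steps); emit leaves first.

[0,8] S   >
  [0,6] S/(S/N)   <
    [0,5] N   >
      [0,1] "found" : N/(NP\S)
      [1,5] NP\S   >
        [1,3] (NP\S)/(S\N)   <
          [1,2] "the" : NP
          [2,3] "this" : ((NP\S)/(S\N))\NP
        [3,5] S\N   <
          [3,4] "saw" : S
          [4,5] "ate" : (S\N)\S
    [5,6] "every" : (S/(S/N))\N
  [6,8] S/N   <
    [6,7] "on" : PP
    [7,8] "map" : (S/N)\PP

[0,1] N/(NP\S)  lex  "found"
[1,2] NP  lex  "the"
[2,3] ((NP\S)/(S\N))\NP  lex  "this"
[1,3] (NP\S)/(S\N)  <  k=2
[3,4] S  lex  "saw"
[4,5] (S\N)\S  lex  "ate"
[3,5] S\N  <  k=4
[1,5] NP\S  >  k=3
[0,5] N  >  k=1
[5,6] (S/(S/N))\N  lex  "every"
[0,6] S/(S/N)  <  k=5
[6,7] PP  lex  "on"
[7,8] (S/N)\PP  lex  "map"
[6,8] S/N  <  k=7
[0,8] S  >  k=6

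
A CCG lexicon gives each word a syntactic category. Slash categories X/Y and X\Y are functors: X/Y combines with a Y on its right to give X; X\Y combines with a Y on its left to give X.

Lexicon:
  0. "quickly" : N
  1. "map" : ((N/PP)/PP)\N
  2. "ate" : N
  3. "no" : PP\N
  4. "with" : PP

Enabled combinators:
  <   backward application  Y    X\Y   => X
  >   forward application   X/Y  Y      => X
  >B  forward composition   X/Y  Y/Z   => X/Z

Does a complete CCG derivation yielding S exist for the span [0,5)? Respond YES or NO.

N ((N/PP)/PP)\N N PP\N PP
CKY chart[0,5] = {N}; S ∉ chart

NO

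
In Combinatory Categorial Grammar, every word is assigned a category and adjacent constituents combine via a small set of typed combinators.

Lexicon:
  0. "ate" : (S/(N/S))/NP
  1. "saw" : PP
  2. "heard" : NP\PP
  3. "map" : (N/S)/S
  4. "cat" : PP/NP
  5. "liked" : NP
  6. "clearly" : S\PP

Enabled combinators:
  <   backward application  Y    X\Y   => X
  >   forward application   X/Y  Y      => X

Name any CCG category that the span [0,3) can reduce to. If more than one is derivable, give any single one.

[0,7] S   >
  [0,3] S/(N/S)   >
    [0,1] "ate" : (S/(N/S))/NP
    [1,3] NP   <
      [1,2] "saw" : PP
      [2,3] "heard" : NP\PP
  [3,7] N/S   >
    [3,4] "map" : (N/S)/S
    [4,7] S   <
      [4,6] PP   >
        [4,5] "cat" : PP/NP
        [5,6] "liked" : NP
      [6,7] "clearly" : S\PP

S/(N/S)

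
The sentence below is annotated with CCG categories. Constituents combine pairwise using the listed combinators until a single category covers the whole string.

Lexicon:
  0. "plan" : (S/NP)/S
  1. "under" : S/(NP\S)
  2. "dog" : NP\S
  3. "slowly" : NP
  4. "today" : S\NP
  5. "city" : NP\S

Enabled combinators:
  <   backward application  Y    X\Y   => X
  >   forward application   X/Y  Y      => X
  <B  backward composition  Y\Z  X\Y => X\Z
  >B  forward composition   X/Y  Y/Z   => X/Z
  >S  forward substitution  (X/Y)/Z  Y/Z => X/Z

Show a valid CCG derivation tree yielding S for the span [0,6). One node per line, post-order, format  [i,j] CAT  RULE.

[0,1] (S/NP)/S  lex  "plan"
[1,2] S/(NP\S)  lex  "under"
[2,3] NP\S  lex  "dog"
[1,3] S  >  k=2
[0,3] S/NP  >  k=1
[3,4] NP  lex  "slowly"
[4,5] S\NP  lex  "today"
[3,5] S  <  k=4
[5,6] NP\S  lex  "city"
[3,6] NP  <  k=5
[0,6] S  >  k=3

[0,6] S   >
  [0,3] S/NP   >
    [0,1] "plan" : (S/NP)/S
    [1,3] S   >
      [1,2] "under" : S/(NP\S)
      [2,3] "dog" : NP\S
  [3,6] NP   <
    [3,5] S   <
      [3,4] "slowly" : NP
      [4,5] "today" : S\NP
    [5,6] "city" : NP\S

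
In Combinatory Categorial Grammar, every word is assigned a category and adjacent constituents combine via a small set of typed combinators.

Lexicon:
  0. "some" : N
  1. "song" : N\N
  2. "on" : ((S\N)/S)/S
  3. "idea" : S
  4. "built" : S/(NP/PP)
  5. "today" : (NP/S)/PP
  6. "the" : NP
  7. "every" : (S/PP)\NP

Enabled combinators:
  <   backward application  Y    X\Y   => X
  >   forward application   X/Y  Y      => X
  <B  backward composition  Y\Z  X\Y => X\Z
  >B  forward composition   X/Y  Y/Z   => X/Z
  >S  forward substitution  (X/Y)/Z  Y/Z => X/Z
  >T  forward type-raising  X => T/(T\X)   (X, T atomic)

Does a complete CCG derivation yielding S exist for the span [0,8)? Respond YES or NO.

YES

[0,8] S   <
  [0,1] "some" : N
  [1,8] S\N   <B
    [1,2] "song" : N\N
    [2,8] S\N   >
      [2,4] (S\N)/S   >
        [2,3] "on" : ((S\N)/S)/S
        [3,4] "idea" : S
      [4,8] S   >
        [4,5] "built" : S/(NP/PP)
        [5,8] NP/PP   >S
          [5,6] "today" : (NP/S)/PP
          [6,8] S/PP   <
            [6,7] "the" : NP
            [7,8] "every" : (S/PP)\NP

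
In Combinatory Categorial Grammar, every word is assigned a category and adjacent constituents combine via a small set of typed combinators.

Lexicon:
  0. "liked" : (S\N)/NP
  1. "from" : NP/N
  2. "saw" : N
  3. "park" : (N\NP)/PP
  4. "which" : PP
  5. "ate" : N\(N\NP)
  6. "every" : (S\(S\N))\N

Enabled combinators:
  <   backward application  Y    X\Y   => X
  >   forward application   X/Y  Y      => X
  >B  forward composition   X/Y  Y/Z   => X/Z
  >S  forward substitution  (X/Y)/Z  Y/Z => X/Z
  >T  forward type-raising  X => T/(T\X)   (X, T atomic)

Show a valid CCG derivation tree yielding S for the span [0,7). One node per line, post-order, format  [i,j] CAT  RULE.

[0,1] (S\N)/NP  lex  "liked"
[1,2] NP/N  lex  "from"
[2,3] N  lex  "saw"
[1,3] NP  >  k=2
[0,3] S\N  >  k=1
[3,4] (N\NP)/PP  lex  "park"
[4,5] PP  lex  "which"
[3,5] N\NP  >  k=4
[5,6] N\(N\NP)  lex  "ate"
[3,6] N  <  k=5
[6,7] (S\(S\N))\N  lex  "every"
[3,7] S\(S\N)  <  k=6
[0,7] S  <  k=3

[0,7] S   <
  [0,3] S\N   >
    [0,1] "liked" : (S\N)/NP
    [1,3] NP   >
      [1,2] "from" : NP/N
      [2,3] "saw" : N
  [3,7] S\(S\N)   <
    [3,6] N   <
      [3,5] N\NP   >
        [3,4] "park" : (N\NP)/PP
        [4,5] "which" : PP
      [5,6] "ate" : N\(N\NP)
    [6,7] "every" : (S\(S\N))\N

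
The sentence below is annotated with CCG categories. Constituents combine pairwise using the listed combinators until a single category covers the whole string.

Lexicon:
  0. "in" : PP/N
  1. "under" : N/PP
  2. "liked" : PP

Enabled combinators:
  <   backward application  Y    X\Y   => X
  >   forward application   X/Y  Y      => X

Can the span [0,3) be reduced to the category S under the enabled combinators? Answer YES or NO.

NO

PP/N N/PP PP
CKY chart[0,3] = {PP}; S ∉ chart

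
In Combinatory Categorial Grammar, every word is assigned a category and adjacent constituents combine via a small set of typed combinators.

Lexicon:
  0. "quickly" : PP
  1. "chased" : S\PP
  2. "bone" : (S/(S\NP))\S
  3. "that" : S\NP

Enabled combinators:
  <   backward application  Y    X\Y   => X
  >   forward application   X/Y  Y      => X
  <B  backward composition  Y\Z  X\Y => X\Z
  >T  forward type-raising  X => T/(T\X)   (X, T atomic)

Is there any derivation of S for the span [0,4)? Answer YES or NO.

YES

[0,4] S   >
  [0,3] S/(S\NP)   <
    [0,2] S   >
      [0,1] S/(S\PP)   >T
        [0,1] "quickly" : PP
      [1,2] "chased" : S\PP
    [2,3] "bone" : (S/(S\NP))\S
  [3,4] "that" : S\NP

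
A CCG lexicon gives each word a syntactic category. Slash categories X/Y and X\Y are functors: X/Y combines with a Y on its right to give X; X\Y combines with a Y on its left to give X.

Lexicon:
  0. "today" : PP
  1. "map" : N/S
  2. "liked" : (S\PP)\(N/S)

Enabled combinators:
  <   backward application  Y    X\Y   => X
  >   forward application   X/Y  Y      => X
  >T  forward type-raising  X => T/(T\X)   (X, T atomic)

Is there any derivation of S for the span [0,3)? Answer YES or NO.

YES

[0,3] S   <
  [0,1] "today" : PP
  [1,3] S\PP   <
    [1,2] "map" : N/S
    [2,3] "liked" : (S\PP)\(N/S)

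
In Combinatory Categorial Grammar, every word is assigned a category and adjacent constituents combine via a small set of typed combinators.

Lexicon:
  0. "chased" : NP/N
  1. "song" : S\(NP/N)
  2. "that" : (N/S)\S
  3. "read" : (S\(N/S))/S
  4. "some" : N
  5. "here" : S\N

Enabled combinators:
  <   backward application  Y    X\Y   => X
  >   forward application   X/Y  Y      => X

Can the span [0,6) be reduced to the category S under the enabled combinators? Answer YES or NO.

[0,6] S   <
  [0,3] N/S   <
    [0,2] S   <
      [0,1] "chased" : NP/N
      [1,2] "song" : S\(NP/N)
    [2,3] "that" : (N/S)\S
  [3,6] S\(N/S)   >
    [3,4] "read" : (S\(N/S))/S
    [4,6] S   <
      [4,5] "some" : N
      [5,6] "here" : S\N

YES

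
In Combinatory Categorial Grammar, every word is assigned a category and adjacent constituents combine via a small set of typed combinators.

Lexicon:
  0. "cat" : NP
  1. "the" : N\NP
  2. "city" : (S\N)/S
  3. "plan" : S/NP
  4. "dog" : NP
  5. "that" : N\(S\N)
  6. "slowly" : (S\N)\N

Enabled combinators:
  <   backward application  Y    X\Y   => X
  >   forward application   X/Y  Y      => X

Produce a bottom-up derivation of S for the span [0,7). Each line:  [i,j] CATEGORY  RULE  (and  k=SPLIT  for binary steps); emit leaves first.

[0,1] NP  lex  "cat"
[1,2] N\NP  lex  "the"
[0,2] N  <  k=1
[2,3] (S\N)/S  lex  "city"
[3,4] S/NP  lex  "plan"
[4,5] NP  lex  "dog"
[3,5] S  >  k=4
[2,5] S\N  >  k=3
[5,6] N\(S\N)  lex  "that"
[2,6] N  <  k=5
[6,7] (S\N)\N  lex  "slowly"
[2,7] S\N  <  k=6
[0,7] S  <  k=2

[0,7] S   <
  [0,2] N   <
    [0,1] "cat" : NP
    [1,2] "the" : N\NP
  [2,7] S\N   <
    [2,6] N   <
      [2,5] S\N   >
        [2,3] "city" : (S\N)/S
        [3,5] S   >
          [3,4] "plan" : S/NP
          [4,5] "dog" : NP
      [5,6] "that" : N\(S\N)
    [6,7] "slowly" : (S\N)\N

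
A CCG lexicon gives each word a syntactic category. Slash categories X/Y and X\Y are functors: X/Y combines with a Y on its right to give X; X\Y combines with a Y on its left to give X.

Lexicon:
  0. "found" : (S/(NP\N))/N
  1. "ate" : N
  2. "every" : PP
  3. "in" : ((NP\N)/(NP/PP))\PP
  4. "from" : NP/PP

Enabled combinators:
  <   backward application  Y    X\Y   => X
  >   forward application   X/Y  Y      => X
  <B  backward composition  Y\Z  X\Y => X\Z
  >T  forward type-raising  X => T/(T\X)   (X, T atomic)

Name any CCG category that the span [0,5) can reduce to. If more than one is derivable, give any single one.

[0,5] S   >
  [0,2] S/(NP\N)   >
    [0,1] "found" : (S/(NP\N))/N
    [1,2] "ate" : N
  [2,5] NP\N   >
    [2,4] (NP\N)/(NP/PP)   <
      [2,3] "every" : PP
      [3,4] "in" : ((NP\N)/(NP/PP))\PP
    [4,5] "from" : NP/PP

S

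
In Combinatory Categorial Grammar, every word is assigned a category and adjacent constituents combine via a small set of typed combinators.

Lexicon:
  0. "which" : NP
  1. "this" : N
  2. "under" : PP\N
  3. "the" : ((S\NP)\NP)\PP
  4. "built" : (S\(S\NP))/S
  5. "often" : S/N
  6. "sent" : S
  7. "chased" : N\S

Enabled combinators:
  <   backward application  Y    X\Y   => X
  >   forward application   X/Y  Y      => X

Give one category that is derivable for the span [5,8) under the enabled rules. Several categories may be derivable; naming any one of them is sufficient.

[0,8] S   <
  [0,4] S\NP   <
    [0,1] "which" : NP
    [1,4] (S\NP)\NP   <
      [1,3] PP   <
        [1,2] "this" : N
        [2,3] "under" : PP\N
      [3,4] "the" : ((S\NP)\NP)\PP
  [4,8] S\(S\NP)   >
    [4,5] "built" : (S\(S\NP))/S
    [5,8] S   >
      [5,6] "often" : S/N
      [6,8] N   <
        [6,7] "sent" : S
        [7,8] "chased" : N\S

S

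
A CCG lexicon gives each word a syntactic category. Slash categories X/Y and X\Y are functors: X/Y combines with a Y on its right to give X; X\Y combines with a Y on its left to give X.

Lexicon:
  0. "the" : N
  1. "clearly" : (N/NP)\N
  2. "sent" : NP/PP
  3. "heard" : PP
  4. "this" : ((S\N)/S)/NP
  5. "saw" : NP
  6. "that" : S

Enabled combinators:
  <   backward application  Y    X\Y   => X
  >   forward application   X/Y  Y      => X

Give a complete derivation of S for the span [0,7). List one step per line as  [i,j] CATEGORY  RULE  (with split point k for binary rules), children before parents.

[0,1] N  lex  "the"
[1,2] (N/NP)\N  lex  "clearly"
[0,2] N/NP  <  k=1
[2,3] NP/PP  lex  "sent"
[3,4] PP  lex  "heard"
[2,4] NP  >  k=3
[0,4] N  >  k=2
[4,5] ((S\N)/S)/NP  lex  "this"
[5,6] NP  lex  "saw"
[4,6] (S\N)/S  >  k=5
[6,7] S  lex  "that"
[4,7] S\N  >  k=6
[0,7] S  <  k=4

[0,7] S   <
  [0,4] N   >
    [0,2] N/NP   <
      [0,1] "the" : N
      [1,2] "clearly" : (N/NP)\N
    [2,4] NP   >
      [2,3] "sent" : NP/PP
      [3,4] "heard" : PP
  [4,7] S\N   >
    [4,6] (S\N)/S   >
      [4,5] "this" : ((S\N)/S)/NP
      [5,6] "saw" : NP
    [6,7] "that" : S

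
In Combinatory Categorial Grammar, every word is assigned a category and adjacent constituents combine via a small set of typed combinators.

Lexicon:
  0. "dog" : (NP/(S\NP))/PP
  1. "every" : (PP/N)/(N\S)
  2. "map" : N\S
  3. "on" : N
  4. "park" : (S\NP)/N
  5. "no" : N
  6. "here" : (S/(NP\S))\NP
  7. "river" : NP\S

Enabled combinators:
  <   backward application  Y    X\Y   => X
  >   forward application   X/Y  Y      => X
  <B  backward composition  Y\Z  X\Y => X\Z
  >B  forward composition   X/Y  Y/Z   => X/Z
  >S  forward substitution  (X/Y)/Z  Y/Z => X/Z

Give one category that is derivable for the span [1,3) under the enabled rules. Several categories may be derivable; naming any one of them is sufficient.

[0,8] S   >
  [0,7] S/(NP\S)   <
    [0,6] NP   >
      [0,4] NP/(S\NP)   >
        [0,1] "dog" : (NP/(S\NP))/PP
        [1,4] PP   >
          [1,3] PP/N   >
            [1,2] "every" : (PP/N)/(N\S)
            [2,3] "map" : N\S
          [3,4] "on" : N
      [4,6] S\NP   >
        [4,5] "park" : (S\NP)/N
        [5,6] "no" : N
    [6,7] "here" : (S/(NP\S))\NP
  [7,8] "river" : NP\S

PP/N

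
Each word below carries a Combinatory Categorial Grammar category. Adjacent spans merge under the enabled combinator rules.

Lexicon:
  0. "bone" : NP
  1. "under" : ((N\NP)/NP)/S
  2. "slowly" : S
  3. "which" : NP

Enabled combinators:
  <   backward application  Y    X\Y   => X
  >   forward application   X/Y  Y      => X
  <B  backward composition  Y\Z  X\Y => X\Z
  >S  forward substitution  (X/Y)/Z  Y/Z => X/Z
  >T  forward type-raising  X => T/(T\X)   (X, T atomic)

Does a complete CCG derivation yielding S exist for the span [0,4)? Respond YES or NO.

NP ((N\NP)/NP)/S S NP
CKY chart[0,4] = {N, N/(N\N), NP/(NP\N), PP/(PP\N), S/(S\N)}; S ∉ chart

NO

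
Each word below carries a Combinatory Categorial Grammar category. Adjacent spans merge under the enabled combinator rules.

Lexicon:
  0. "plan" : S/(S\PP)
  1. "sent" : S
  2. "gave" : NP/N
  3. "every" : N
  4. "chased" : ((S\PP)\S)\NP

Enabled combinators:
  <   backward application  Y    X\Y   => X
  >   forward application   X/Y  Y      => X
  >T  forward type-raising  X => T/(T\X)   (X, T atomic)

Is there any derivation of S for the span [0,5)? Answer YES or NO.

[0,5] S   >
  [0,1] "plan" : S/(S\PP)
  [1,5] S\PP   <
    [1,2] "sent" : S
    [2,5] (S\PP)\S   <
      [2,4] NP   >
        [2,3] "gave" : NP/N
        [3,4] "every" : N
      [4,5] "chased" : ((S\PP)\S)\NP

YES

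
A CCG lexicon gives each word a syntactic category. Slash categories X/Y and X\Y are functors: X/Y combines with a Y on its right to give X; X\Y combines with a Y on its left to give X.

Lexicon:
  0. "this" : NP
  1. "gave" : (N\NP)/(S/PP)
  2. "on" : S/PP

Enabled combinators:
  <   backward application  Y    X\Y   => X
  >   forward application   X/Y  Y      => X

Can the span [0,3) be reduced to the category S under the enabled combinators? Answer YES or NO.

NP (N\NP)/(S/PP) S/PP
CKY chart[0,3] = {N}; S ∉ chart

NO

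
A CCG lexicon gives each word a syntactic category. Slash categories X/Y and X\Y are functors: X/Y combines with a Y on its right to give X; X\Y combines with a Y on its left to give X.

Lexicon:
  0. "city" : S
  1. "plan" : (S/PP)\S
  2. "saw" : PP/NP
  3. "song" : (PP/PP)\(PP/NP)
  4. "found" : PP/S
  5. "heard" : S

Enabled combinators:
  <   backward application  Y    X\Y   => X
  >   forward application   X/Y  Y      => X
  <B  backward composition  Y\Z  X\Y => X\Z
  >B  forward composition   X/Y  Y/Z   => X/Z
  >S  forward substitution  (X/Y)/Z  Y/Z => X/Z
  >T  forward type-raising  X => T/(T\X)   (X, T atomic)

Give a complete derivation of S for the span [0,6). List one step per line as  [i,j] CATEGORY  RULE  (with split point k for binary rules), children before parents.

[0,1] S  lex  "city"
[1,2] (S/PP)\S  lex  "plan"
[0,2] S/PP  <  k=1
[2,3] PP/NP  lex  "saw"
[3,4] (PP/PP)\(PP/NP)  lex  "song"
[2,4] PP/PP  <  k=3
[0,4] S/PP  >B  k=2
[4,5] PP/S  lex  "found"
[5,6] S  lex  "heard"
[4,6] PP  >  k=5
[0,6] S  >  k=4

[0,6] S   >
  [0,4] S/PP   >B
    [0,2] S/PP   <
      [0,1] "city" : S
      [1,2] "plan" : (S/PP)\S
    [2,4] PP/PP   <
      [2,3] "saw" : PP/NP
      [3,4] "song" : (PP/PP)\(PP/NP)
  [4,6] PP   >
    [4,5] "found" : PP/S
    [5,6] "heard" : S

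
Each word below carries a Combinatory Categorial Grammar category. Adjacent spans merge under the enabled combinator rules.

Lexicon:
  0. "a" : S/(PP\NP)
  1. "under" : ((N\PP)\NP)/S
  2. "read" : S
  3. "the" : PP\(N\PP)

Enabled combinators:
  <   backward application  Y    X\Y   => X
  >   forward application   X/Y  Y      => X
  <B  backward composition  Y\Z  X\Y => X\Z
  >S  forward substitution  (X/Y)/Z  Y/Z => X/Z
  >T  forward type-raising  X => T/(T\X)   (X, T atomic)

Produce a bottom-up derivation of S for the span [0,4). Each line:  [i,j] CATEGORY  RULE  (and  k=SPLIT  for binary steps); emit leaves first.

[0,4] S   >
  [0,1] "a" : S/(PP\NP)
  [1,4] PP\NP   <B
    [1,3] (N\PP)\NP   >
      [1,2] "under" : ((N\PP)\NP)/S
      [2,3] "read" : S
    [3,4] "the" : PP\(N\PP)

[0,1] S/(PP\NP)  lex  "a"
[1,2] ((N\PP)\NP)/S  lex  "under"
[2,3] S  lex  "read"
[1,3] (N\PP)\NP  >  k=2
[3,4] PP\(N\PP)  lex  "the"
[1,4] PP\NP  <B  k=3
[0,4] S  >  k=1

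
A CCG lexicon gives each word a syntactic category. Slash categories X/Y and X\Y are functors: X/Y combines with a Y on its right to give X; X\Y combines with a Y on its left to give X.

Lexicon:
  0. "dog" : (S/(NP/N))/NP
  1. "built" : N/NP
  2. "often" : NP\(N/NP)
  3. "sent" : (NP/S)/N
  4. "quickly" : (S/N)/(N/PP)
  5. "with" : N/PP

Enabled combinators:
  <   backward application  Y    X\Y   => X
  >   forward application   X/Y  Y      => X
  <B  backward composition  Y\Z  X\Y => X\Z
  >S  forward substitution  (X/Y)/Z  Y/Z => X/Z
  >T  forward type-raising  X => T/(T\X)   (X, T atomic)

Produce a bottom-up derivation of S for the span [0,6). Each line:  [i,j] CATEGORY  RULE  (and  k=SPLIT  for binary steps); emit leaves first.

[0,1] (S/(NP/N))/NP  lex  "dog"
[1,2] N/NP  lex  "built"
[2,3] NP\(N/NP)  lex  "often"
[1,3] NP  <  k=2
[0,3] S/(NP/N)  >  k=1
[3,4] (NP/S)/N  lex  "sent"
[4,5] (S/N)/(N/PP)  lex  "quickly"
[5,6] N/PP  lex  "with"
[4,6] S/N  >  k=5
[3,6] NP/N  >S  k=4
[0,6] S  >  k=3

[0,6] S   >
  [0,3] S/(NP/N)   >
    [0,1] "dog" : (S/(NP/N))/NP
    [1,3] NP   <
      [1,2] "built" : N/NP
      [2,3] "often" : NP\(N/NP)
  [3,6] NP/N   >S
    [3,4] "sent" : (NP/S)/N
    [4,6] S/N   >
      [4,5] "quickly" : (S/N)/(N/PP)
      [5,6] "with" : N/PP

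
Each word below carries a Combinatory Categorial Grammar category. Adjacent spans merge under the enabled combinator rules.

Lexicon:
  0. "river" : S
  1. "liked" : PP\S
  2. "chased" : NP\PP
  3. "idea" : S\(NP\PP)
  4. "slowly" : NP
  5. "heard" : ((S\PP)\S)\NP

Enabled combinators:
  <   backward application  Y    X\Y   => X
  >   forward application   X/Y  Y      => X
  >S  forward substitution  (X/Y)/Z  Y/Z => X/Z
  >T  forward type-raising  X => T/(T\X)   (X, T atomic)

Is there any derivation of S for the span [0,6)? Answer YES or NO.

YES

[0,6] S   <
  [0,2] PP   >
    [0,1] PP/(PP\S)   >T
      [0,1] "river" : S
    [1,2] "liked" : PP\S
  [2,6] S\PP   <
    [2,4] S   <
      [2,3] "chased" : NP\PP
      [3,4] "idea" : S\(NP\PP)
    [4,6] (S\PP)\S   <
      [4,5] "slowly" : NP
      [5,6] "heard" : ((S\PP)\S)\NP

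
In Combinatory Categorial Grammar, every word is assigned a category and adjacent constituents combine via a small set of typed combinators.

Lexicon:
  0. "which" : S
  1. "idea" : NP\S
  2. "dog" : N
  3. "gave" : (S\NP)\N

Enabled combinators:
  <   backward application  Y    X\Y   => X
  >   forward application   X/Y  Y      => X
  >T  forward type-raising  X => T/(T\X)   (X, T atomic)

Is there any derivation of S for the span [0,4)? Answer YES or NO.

[0,4] S   <
  [0,2] NP   <
    [0,1] "which" : S
    [1,2] "idea" : NP\S
  [2,4] S\NP   <
    [2,3] "dog" : N
    [3,4] "gave" : (S\NP)\N

YES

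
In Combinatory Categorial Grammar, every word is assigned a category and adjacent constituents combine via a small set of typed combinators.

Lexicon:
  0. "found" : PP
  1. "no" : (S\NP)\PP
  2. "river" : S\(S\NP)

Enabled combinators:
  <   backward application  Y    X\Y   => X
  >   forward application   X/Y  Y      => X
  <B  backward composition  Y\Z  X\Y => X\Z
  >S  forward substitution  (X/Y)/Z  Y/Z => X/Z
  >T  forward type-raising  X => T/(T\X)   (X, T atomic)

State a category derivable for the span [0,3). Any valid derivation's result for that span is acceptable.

S

[0,3] S   <
  [0,2] S\NP   <
    [0,1] "found" : PP
    [1,2] "no" : (S\NP)\PP
  [2,3] "river" : S\(S\NP)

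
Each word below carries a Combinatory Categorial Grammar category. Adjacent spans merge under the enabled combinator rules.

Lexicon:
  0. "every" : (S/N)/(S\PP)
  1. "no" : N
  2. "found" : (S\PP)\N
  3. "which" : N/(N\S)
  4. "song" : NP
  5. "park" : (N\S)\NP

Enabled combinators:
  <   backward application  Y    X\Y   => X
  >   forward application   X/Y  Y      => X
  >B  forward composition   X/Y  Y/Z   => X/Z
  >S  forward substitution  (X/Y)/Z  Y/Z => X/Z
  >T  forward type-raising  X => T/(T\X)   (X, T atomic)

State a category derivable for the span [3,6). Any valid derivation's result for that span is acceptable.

[0,6] S   >
  [0,3] S/N   >
    [0,1] "every" : (S/N)/(S\PP)
    [1,3] S\PP   <
      [1,2] "no" : N
      [2,3] "found" : (S\PP)\N
  [3,6] N   >
    [3,4] "which" : N/(N\S)
    [4,6] N\S   <
      [4,5] "song" : NP
      [5,6] "park" : (N\S)\NP

N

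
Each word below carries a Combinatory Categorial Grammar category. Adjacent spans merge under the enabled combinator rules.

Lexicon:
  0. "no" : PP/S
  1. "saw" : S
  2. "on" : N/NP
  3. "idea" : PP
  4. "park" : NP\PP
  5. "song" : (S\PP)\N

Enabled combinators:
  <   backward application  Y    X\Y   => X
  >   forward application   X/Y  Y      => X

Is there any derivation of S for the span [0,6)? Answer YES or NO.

YES

[0,6] S   <
  [0,2] PP   >
    [0,1] "no" : PP/S
    [1,2] "saw" : S
  [2,6] S\PP   <
    [2,5] N   >
      [2,3] "on" : N/NP
      [3,5] NP   <
        [3,4] "idea" : PP
        [4,5] "park" : NP\PP
    [5,6] "song" : (S\PP)\N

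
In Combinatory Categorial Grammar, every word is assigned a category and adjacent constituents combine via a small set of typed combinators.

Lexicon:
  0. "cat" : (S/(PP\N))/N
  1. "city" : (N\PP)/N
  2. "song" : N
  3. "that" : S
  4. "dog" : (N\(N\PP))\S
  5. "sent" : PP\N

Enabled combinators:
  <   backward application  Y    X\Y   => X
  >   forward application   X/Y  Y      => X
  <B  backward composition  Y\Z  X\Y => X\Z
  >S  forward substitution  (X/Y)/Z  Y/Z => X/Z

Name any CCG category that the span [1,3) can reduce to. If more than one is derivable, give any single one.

N\PP

[0,6] S   >
  [0,5] S/(PP\N)   >
    [0,1] "cat" : (S/(PP\N))/N
    [1,5] N   <
      [1,3] N\PP   >
        [1,2] "city" : (N\PP)/N
        [2,3] "song" : N
      [3,5] N\(N\PP)   <
        [3,4] "that" : S
        [4,5] "dog" : (N\(N\PP))\S
  [5,6] "sent" : PP\N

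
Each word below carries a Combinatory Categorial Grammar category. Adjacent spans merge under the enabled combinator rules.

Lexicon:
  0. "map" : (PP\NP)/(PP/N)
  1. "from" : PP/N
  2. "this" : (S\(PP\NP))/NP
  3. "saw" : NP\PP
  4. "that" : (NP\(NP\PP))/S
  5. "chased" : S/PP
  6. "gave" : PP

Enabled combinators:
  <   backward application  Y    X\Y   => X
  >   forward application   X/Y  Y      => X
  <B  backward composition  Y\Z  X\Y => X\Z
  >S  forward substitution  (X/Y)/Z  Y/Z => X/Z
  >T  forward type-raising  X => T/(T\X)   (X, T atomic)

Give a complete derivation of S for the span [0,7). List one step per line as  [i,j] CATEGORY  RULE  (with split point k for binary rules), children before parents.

[0,7] S   <
  [0,2] PP\NP   >
    [0,1] "map" : (PP\NP)/(PP/N)
    [1,2] "from" : PP/N
  [2,7] S\(PP\NP)   >
    [2,3] "this" : (S\(PP\NP))/NP
    [3,7] NP   <
      [3,4] "saw" : NP\PP
      [4,7] NP\(NP\PP)   >
        [4,5] "that" : (NP\(NP\PP))/S
        [5,7] S   >
          [5,6] "chased" : S/PP
          [6,7] "gave" : PP

[0,1] (PP\NP)/(PP/N)  lex  "map"
[1,2] PP/N  lex  "from"
[0,2] PP\NP  >  k=1
[2,3] (S\(PP\NP))/NP  lex  "this"
[3,4] NP\PP  lex  "saw"
[4,5] (NP\(NP\PP))/S  lex  "that"
[5,6] S/PP  lex  "chased"
[6,7] PP  lex  "gave"
[5,7] S  >  k=6
[4,7] NP\(NP\PP)  >  k=5
[3,7] NP  <  k=4
[2,7] S\(PP\NP)  >  k=3
[0,7] S  <  k=2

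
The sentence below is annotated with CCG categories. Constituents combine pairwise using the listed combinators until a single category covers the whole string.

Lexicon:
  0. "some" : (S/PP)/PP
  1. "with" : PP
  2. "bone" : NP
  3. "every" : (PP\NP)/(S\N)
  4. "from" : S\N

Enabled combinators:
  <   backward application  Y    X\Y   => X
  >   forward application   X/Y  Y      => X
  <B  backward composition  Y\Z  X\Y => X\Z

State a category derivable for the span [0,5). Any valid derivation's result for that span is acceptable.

[0,5] S   >
  [0,2] S/PP   >
    [0,1] "some" : (S/PP)/PP
    [1,2] "with" : PP
  [2,5] PP   <
    [2,3] "bone" : NP
    [3,5] PP\NP   >
      [3,4] "every" : (PP\NP)/(S\N)
      [4,5] "from" : S\N

S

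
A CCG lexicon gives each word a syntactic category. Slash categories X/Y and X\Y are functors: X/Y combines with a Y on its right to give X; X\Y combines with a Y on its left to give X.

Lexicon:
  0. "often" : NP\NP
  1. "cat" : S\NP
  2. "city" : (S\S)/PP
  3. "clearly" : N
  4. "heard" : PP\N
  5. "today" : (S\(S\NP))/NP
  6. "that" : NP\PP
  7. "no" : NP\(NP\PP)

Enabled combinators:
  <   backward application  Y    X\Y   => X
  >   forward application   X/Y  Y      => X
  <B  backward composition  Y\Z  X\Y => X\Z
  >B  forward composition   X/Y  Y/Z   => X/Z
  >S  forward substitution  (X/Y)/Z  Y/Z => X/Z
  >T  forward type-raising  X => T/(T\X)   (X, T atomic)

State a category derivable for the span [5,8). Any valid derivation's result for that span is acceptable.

[0,8] S   <
  [0,5] S\NP   <B
    [0,2] S\NP   <B
      [0,1] "often" : NP\NP
      [1,2] "cat" : S\NP
    [2,5] S\S   >
      [2,3] "city" : (S\S)/PP
      [3,5] PP   >
        [3,4] PP/(PP\N)   >T
          [3,4] "clearly" : N
        [4,5] "heard" : PP\N
  [5,8] S\(S\NP)   >
    [5,6] "today" : (S\(S\NP))/NP
    [6,8] NP   <
      [6,7] "that" : NP\PP
      [7,8] "no" : NP\(NP\PP)

S\(S\NP)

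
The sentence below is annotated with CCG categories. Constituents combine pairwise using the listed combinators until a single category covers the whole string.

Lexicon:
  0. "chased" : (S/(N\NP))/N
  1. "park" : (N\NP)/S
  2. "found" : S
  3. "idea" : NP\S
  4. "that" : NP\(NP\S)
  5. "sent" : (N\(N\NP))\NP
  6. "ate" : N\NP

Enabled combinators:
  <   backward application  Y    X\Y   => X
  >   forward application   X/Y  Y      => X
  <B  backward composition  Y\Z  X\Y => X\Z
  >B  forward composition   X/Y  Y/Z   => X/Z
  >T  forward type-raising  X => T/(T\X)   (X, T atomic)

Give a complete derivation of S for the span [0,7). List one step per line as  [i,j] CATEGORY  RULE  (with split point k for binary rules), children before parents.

[0,7] S   >
  [0,6] S/(N\NP)   >
    [0,1] "chased" : (S/(N\NP))/N
    [1,6] N   <
      [1,3] N\NP   >
        [1,2] "park" : (N\NP)/S
        [2,3] "found" : S
      [3,6] N\(N\NP)   <
        [3,5] NP   <
          [3,4] "idea" : NP\S
          [4,5] "that" : NP\(NP\S)
        [5,6] "sent" : (N\(N\NP))\NP
  [6,7] "ate" : N\NP

[0,1] (S/(N\NP))/N  lex  "chased"
[1,2] (N\NP)/S  lex  "park"
[2,3] S  lex  "found"
[1,3] N\NP  >  k=2
[3,4] NP\S  lex  "idea"
[4,5] NP\(NP\S)  lex  "that"
[3,5] NP  <  k=4
[5,6] (N\(N\NP))\NP  lex  "sent"
[3,6] N\(N\NP)  <  k=5
[1,6] N  <  k=3
[0,6] S/(N\NP)  >  k=1
[6,7] N\NP  lex  "ate"
[0,7] S  >  k=6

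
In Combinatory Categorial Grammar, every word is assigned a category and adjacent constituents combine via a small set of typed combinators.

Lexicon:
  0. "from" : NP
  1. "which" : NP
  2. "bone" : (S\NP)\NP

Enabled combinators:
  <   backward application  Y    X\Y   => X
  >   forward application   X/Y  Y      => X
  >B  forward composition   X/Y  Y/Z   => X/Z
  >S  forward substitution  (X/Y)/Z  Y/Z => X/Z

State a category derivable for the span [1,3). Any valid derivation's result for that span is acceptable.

[0,3] S   <
  [0,1] "from" : NP
  [1,3] S\NP   <
    [1,2] "which" : NP
    [2,3] "bone" : (S\NP)\NP

S\NP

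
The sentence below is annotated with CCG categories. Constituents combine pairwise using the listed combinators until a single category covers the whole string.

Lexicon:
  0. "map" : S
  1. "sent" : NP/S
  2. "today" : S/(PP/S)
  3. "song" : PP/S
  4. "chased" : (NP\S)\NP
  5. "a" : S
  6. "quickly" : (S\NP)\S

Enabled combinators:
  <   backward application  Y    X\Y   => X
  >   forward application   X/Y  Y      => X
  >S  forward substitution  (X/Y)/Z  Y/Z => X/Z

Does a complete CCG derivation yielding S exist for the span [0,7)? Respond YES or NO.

[0,7] S   <
  [0,5] NP   <
    [0,1] "map" : S
    [1,5] NP\S   <
      [1,4] NP   >
        [1,2] "sent" : NP/S
        [2,4] S   >
          [2,3] "today" : S/(PP/S)
          [3,4] "song" : PP/S
      [4,5] "chased" : (NP\S)\NP
  [5,7] S\NP   <
    [5,6] "a" : S
    [6,7] "quickly" : (S\NP)\S

YES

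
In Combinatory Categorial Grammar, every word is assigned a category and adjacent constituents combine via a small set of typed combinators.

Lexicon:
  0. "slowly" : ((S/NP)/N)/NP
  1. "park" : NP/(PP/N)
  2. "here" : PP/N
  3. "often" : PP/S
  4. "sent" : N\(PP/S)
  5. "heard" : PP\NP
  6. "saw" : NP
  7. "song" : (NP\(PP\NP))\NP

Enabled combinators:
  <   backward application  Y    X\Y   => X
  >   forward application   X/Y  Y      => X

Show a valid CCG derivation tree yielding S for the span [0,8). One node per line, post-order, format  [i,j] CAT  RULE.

[0,1] ((S/NP)/N)/NP  lex  "slowly"
[1,2] NP/(PP/N)  lex  "park"
[2,3] PP/N  lex  "here"
[1,3] NP  >  k=2
[0,3] (S/NP)/N  >  k=1
[3,4] PP/S  lex  "often"
[4,5] N\(PP/S)  lex  "sent"
[3,5] N  <  k=4
[0,5] S/NP  >  k=3
[5,6] PP\NP  lex  "heard"
[6,7] NP  lex  "saw"
[7,8] (NP\(PP\NP))\NP  lex  "song"
[6,8] NP\(PP\NP)  <  k=7
[5,8] NP  <  k=6
[0,8] S  >  k=5

[0,8] S   >
  [0,5] S/NP   >
    [0,3] (S/NP)/N   >
      [0,1] "slowly" : ((S/NP)/N)/NP
      [1,3] NP   >
        [1,2] "park" : NP/(PP/N)
        [2,3] "here" : PP/N
    [3,5] N   <
      [3,4] "often" : PP/S
      [4,5] "sent" : N\(PP/S)
  [5,8] NP   <
    [5,6] "heard" : PP\NP
    [6,8] NP\(PP\NP)   <
      [6,7] "saw" : NP
      [7,8] "song" : (NP\(PP\NP))\NP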